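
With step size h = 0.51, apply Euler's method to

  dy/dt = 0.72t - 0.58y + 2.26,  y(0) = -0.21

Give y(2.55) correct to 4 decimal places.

4.5813

Euler: y_{n+1} = y_n + h·f(t_n, y_n).
t=0.000000, y=-0.210000: f=2.381800 → y ← -0.210000 + 0.51·2.381800 = 1.004718
t=0.510000, y=1.004718: f=2.044464 → y ← 1.004718 + 0.51·2.044464 = 2.047394
t=1.020000, y=2.047394: f=1.806911 → y ← 2.047394 + 0.51·1.806911 = 2.968919
t=1.530000, y=2.968919: f=1.639627 → y ← 2.968919 + 0.51·1.639627 = 3.805129
t=2.040000, y=3.805129: f=1.521825 → y ← 3.805129 + 0.51·1.521825 = 4.581260
y(2.55) ≈ 4.5813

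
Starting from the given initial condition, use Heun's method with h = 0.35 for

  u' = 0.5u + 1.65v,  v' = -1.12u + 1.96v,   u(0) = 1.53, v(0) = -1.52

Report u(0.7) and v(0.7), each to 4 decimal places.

-2.5566, -6.7405

Heun on (u,v): k1 = f(s_n, state_n); k2 = f(s_n + h, state_n + h·k1); state_{n+1} = state_n + (h/2)·(k1 + k2).
0.000000: (1.530000, -1.520000)
  k1 = (-1.743000, -4.692800)
  predictor → (0.919950, -3.162480)
  k2 = (-4.758117, -7.228805)
  → (0.392305, -3.606281)
0.350000: (0.392305, -3.606281)
  k1 = (-5.754211, -7.507692)
  predictor → (-1.621669, -6.233973)
  k2 = (-11.096890, -10.402317)
  → (-2.556638, -6.740532)
(u(0.7), v(0.7)) ≈ (-2.5566, -6.7405)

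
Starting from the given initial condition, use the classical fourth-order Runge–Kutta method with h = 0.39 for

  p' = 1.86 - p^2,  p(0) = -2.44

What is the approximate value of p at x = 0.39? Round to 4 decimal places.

-10.1964

RK4: k1 = f(x_n, p_n); k2 = f(x_n + h/2, p_n + (h/2)·k1); k3 = f(x_n + h/2, p_n + (h/2)·k2); k4 = f(x_n + h, p_n + h·k3); p_{n+1} = p_n + (h/6)·(k1 + 2k2 + 2k3 + k4).
x=0.000000, p=-2.440000:
  k1 = f(0.000000, -2.440000) = -4.093600
  k2 = f(0.195000, -3.238252) = -8.626276
  k3 = f(0.195000, -4.122124) = -15.131905
  k4 = f(0.390000, -8.341443) = -67.719669
  p ← -2.440000 + (0.39/6)·(k1 + 2k2 + 2k3 + k4) = -10.196426
p(0.39) ≈ -10.1964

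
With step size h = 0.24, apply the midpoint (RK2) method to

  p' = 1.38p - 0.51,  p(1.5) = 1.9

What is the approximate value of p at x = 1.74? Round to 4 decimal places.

Midpoint: k1 = f(x_n, p_n); k2 = f(x_n + h/2, p_n + (h/2)·k1); p_{n+1} = p_n + h·k2.
x=1.500000, p=1.900000:
  k1 = f(1.500000, 1.900000) = 2.112000
  k2 = f(1.620000, 2.153440) = 2.461747
  p ← 1.900000 + 0.24·2.461747 = 2.490819
p(1.74) ≈ 2.4908

2.4908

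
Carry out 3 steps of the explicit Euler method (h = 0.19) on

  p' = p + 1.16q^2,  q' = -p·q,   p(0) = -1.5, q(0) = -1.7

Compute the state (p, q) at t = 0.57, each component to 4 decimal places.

1.1865, -2.8200

Euler on (p,q): p_{n+1} = p_n + h·p', q_{n+1} = q_n + h·q'.
0.000000: (-1.500000, -1.700000); f=(1.852400, -2.550000) → (-1.148044, -2.184500)
0.190000: (-1.148044, -2.184500); f=(4.387523, -2.507902) → (-0.314415, -2.661001)
0.380000: (-0.314415, -2.661001); f=(7.899462, -0.836658) → (1.186483, -2.819966)
(p(0.57), q(0.57)) ≈ (1.1865, -2.8200)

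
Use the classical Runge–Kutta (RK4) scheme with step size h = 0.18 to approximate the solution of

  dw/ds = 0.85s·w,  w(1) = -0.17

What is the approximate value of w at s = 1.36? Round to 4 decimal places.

RK4: k1 = f(s_n, w_n); k2 = f(s_n + h/2, w_n + (h/2)·k1); k3 = f(s_n + h/2, w_n + (h/2)·k2); k4 = f(s_n + h, w_n + h·k3); w_{n+1} = w_n + (h/6)·(k1 + 2k2 + 2k3 + k4).
s=1.000000, w=-0.170000:
  k1 = f(1.000000, -0.170000) = -0.144500
  k2 = f(1.090000, -0.183005) = -0.169554
  k3 = f(1.090000, -0.185260) = -0.171643
  k4 = f(1.180000, -0.200896) = -0.201498
  w ← -0.170000 + (0.18/6)·(k1 + 2k2 + 2k3 + k4) = -0.200852
s=1.180000, w=-0.200852:
  k1 = f(1.180000, -0.200852) = -0.201454
  k2 = f(1.270000, -0.218983) = -0.236392
  k3 = f(1.270000, -0.222127) = -0.239786
  k4 = f(1.360000, -0.244013) = -0.282079
  w ← -0.200852 + (0.18/6)·(k1 + 2k2 + 2k3 + k4) = -0.243928
w(1.36) ≈ -0.2439

-0.2439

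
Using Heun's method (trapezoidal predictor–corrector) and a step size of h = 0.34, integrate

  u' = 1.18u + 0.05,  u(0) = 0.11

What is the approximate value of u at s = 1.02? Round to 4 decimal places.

0.4533

Heun: k1 = f(s_n, u_n); k2 = f(s_n + h, u_n + h·k1); u_{n+1} = u_n + (h/2)·(k1 + k2).
s=0.000000, u=0.110000:
  k1 = f(0.000000, 0.110000) = 0.179800
  k2 = f(0.340000, 0.171132) = 0.251936
  u ← 0.110000 + (0.34/2)·(0.179800 + 0.251936) = 0.183395
s=0.340000, u=0.183395:
  k1 = f(0.340000, 0.183395) = 0.266406
  k2 = f(0.680000, 0.273973) = 0.373288
  u ← 0.183395 + (0.34/2)·(0.266406 + 0.373288) = 0.292143
s=0.680000, u=0.292143:
  k1 = f(0.680000, 0.292143) = 0.394729
  k2 = f(1.020000, 0.426351) = 0.553094
  u ← 0.292143 + (0.34/2)·(0.394729 + 0.553094) = 0.453273
u(1.02) ≈ 0.4533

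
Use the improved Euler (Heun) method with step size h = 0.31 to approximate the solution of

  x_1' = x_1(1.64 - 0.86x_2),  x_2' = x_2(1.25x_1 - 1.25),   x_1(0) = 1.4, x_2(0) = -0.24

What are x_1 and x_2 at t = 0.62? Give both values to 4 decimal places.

Heun on (x_1,x_2): k1 = f(t_n, state_n); k2 = f(t_n + h, state_n + h·k1); state_{n+1} = state_n + (h/2)·(k1 + k2).
0.000000: (1.400000, -0.240000)
  k1 = (2.584960, -0.120000)
  predictor → (2.201338, -0.277200)
  k2 = (4.134975, -0.416263)
  → (2.441590, -0.323121)
0.310000: (2.441590, -0.323121)
  k1 = (4.682686, -0.582260)
  predictor → (3.893223, -0.503621)
  k2 = (8.071096, -1.821361)
  → (4.418426, -0.695682)
(x_1(0.62), x_2(0.62)) ≈ (4.4184, -0.6957)

4.4184, -0.6957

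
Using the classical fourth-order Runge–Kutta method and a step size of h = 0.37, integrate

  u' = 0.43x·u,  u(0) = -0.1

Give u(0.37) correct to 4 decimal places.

RK4: k1 = f(x_n, u_n); k2 = f(x_n + h/2, u_n + (h/2)·k1); k3 = f(x_n + h/2, u_n + (h/2)·k2); k4 = f(x_n + h, u_n + h·k3); u_{n+1} = u_n + (h/6)·(k1 + 2k2 + 2k3 + k4).
x=0.000000, u=-0.100000:
  k1 = f(0.000000, -0.100000) = 0.000000
  k2 = f(0.185000, -0.100000) = -0.007955
  k3 = f(0.185000, -0.101472) = -0.008072
  k4 = f(0.370000, -0.102987) = -0.016385
  u ← -0.100000 + (0.37/6)·(k1 + 2k2 + 2k3 + k4) = -0.102987
u(0.37) ≈ -0.1030

-0.1030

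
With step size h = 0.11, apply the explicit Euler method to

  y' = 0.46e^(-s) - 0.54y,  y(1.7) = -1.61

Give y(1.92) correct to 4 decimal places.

Euler: y_{n+1} = y_n + h·f(s_n, y_n).
s=1.700000, y=-1.610000: f=0.953434 → y ← -1.610000 + 0.11·0.953434 = -1.505122
s=1.810000, y=-1.505122: f=0.888047 → y ← -1.505122 + 0.11·0.888047 = -1.407437
y(1.92) ≈ -1.4074

-1.4074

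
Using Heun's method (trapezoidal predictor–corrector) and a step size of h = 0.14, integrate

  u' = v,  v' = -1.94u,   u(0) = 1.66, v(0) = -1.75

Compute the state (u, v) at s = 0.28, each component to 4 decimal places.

1.0537, -2.5021

Heun on (u,v): k1 = f(s_n, state_n); k2 = f(s_n + h, state_n + h·k1); state_{n+1} = state_n + (h/2)·(k1 + k2).
0.000000: (1.660000, -1.750000)
  k1 = (-1.750000, -3.220400)
  predictor → (1.415000, -2.200856)
  k2 = (-2.200856, -2.745100)
  → (1.383440, -2.167585)
0.140000: (1.383440, -2.167585)
  k1 = (-2.167585, -2.683874)
  predictor → (1.079978, -2.543327)
  k2 = (-2.543327, -2.095158)
  → (1.053676, -2.502117)
(u(0.28), v(0.28)) ≈ (1.0537, -2.5021)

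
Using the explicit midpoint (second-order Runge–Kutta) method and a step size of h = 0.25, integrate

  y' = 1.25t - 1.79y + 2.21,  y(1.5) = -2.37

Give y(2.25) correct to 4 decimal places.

Midpoint: k1 = f(t_n, y_n); k2 = f(t_n + h/2, y_n + (h/2)·k1); y_{n+1} = y_n + h·k2.
t=1.500000, y=-2.370000:
  k1 = f(1.500000, -2.370000) = 8.327300
  k2 = f(1.625000, -1.329087) = 6.620317
  y ← -2.370000 + 0.25·6.620317 = -0.714921
t=1.750000, y=-0.714921:
  k1 = f(1.750000, -0.714921) = 5.677208
  k2 = f(1.875000, -0.005270) = 4.563183
  y ← -0.714921 + 0.25·4.563183 = 0.425875
t=2.000000, y=0.425875:
  k1 = f(2.000000, 0.425875) = 3.947684
  k2 = f(2.125000, 0.919335) = 3.220640
  y ← 0.425875 + 0.25·3.220640 = 1.231035
y(2.25) ≈ 1.2310

1.2310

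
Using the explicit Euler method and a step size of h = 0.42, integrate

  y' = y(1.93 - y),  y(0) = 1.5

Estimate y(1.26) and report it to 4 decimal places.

Euler: y_{n+1} = y_n + h·f(s_n, y_n).
s=0.000000, y=1.500000: f=0.645000 → y ← 1.500000 + 0.42·0.645000 = 1.770900
s=0.420000, y=1.770900: f=0.281750 → y ← 1.770900 + 0.42·0.281750 = 1.889235
s=0.840000, y=1.889235: f=0.077015 → y ← 1.889235 + 0.42·0.077015 = 1.921581
y(1.26) ≈ 1.9216

1.9216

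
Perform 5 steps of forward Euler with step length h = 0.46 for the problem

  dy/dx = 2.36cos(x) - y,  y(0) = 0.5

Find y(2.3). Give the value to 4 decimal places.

Euler: y_{n+1} = y_n + h·f(x_n, y_n).
x=0.000000, y=0.500000: f=1.860000 → y ← 0.500000 + 0.46·1.860000 = 1.355600
x=0.460000, y=1.355600: f=0.759084 → y ← 1.355600 + 0.46·0.759084 = 1.704779
x=0.920000, y=1.704779: f=-0.275043 → y ← 1.704779 + 0.46·(-0.275043) = 1.578259
x=1.380000, y=1.578259: f=-1.130706 → y ← 1.578259 + 0.46·(-1.130706) = 1.058134
x=1.840000, y=1.058134: f=-1.685809 → y ← 1.058134 + 0.46·(-1.685809) = 0.282662
y(2.3) ≈ 0.2827

0.2827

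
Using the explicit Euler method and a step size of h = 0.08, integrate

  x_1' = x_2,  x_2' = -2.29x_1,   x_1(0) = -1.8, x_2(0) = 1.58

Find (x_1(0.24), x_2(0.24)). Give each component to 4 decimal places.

-1.3435, 2.4950

Euler on (x_1,x_2): x_1_{n+1} = x_1_n + h·x_1', x_2_{n+1} = x_2_n + h·x_2'.
0.000000: (-1.800000, 1.580000); f=(1.580000, 4.122000) → (-1.673600, 1.909760)
0.080000: (-1.673600, 1.909760); f=(1.909760, 3.832544) → (-1.520819, 2.216364)
0.160000: (-1.520819, 2.216364); f=(2.216364, 3.482676) → (-1.343510, 2.494978)
(x_1(0.24), x_2(0.24)) ≈ (-1.3435, 2.4950)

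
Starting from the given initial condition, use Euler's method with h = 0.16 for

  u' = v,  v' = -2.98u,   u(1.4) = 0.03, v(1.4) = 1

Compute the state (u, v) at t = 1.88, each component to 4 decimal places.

Euler on (u,v): u_{n+1} = u_n + h·u', v_{n+1} = v_n + h·v'.
1.400000: (0.030000, 1.000000); f=(1.000000, -0.089400) → (0.190000, 0.985696)
1.560000: (0.190000, 0.985696); f=(0.985696, -0.566200) → (0.347711, 0.895104)
1.720000: (0.347711, 0.895104); f=(0.895104, -1.036180) → (0.490928, 0.729315)
(u(1.88), v(1.88)) ≈ (0.4909, 0.7293)

0.4909, 0.7293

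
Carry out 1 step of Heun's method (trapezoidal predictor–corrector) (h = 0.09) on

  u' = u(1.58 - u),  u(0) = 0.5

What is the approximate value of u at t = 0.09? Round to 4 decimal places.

Heun: k1 = f(t_n, u_n); k2 = f(t_n + h, u_n + h·k1); u_{n+1} = u_n + (h/2)·(k1 + k2).
t=0.000000, u=0.500000:
  k1 = f(0.000000, 0.500000) = 0.540000
  k2 = f(0.090000, 0.548600) = 0.565826
  u ← 0.500000 + (0.09/2)·(0.540000 + 0.565826) = 0.549762
u(0.09) ≈ 0.5498

0.5498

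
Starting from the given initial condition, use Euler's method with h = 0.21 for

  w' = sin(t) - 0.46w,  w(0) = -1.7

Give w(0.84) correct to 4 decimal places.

-0.8955

Euler: w_{n+1} = w_n + h·f(t_n, w_n).
t=0.000000, w=-1.700000: f=0.782000 → w ← -1.700000 + 0.21·0.782000 = -1.535780
t=0.210000, w=-1.535780: f=0.914919 → w ← -1.535780 + 0.21·0.914919 = -1.343647
t=0.420000, w=-1.343647: f=1.025838 → w ← -1.343647 + 0.21·1.025838 = -1.128221
t=0.630000, w=-1.128221: f=1.108126 → w ← -1.128221 + 0.21·1.108126 = -0.895515
w(0.84) ≈ -0.8955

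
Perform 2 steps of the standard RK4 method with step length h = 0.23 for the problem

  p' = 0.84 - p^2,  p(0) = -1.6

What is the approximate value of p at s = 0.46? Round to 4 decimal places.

-4.0286

RK4: k1 = f(s_n, p_n); k2 = f(s_n + h/2, p_n + (h/2)·k1); k3 = f(s_n + h/2, p_n + (h/2)·k2); k4 = f(s_n + h, p_n + h·k3); p_{n+1} = p_n + (h/6)·(k1 + 2k2 + 2k3 + k4).
s=0.000000, p=-1.600000:
  k1 = f(0.000000, -1.600000) = -1.720000
  k2 = f(0.115000, -1.797800) = -2.392085
  k3 = f(0.115000, -1.875090) = -2.675962
  k4 = f(0.230000, -2.215471) = -4.068312
  p ← -1.600000 + (0.23/6)·(k1 + 2k2 + 2k3 + k4) = -2.210436
s=0.230000, p=-2.210436:
  k1 = f(0.230000, -2.210436) = -4.046025
  k2 = f(0.345000, -2.675728) = -6.319523
  k3 = f(0.345000, -2.937181) = -7.787030
  k4 = f(0.460000, -4.001452) = -15.171622
  p ← -2.210436 + (0.23/6)·(k1 + 2k2 + 2k3 + k4) = -4.028614
p(0.46) ≈ -4.0286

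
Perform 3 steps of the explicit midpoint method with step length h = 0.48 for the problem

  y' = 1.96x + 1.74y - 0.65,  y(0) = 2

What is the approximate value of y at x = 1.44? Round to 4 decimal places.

Midpoint: k1 = f(x_n, y_n); k2 = f(x_n + h/2, y_n + (h/2)·k1); y_{n+1} = y_n + h·k2.
x=0.000000, y=2.000000:
  k1 = f(0.000000, 2.000000) = 2.830000
  k2 = f(0.240000, 2.679200) = 4.482208
  y ← 2.000000 + 0.48·4.482208 = 4.151460
x=0.480000, y=4.151460:
  k1 = f(0.480000, 4.151460) = 7.514340
  k2 = f(0.720000, 5.954901) = 11.122729
  y ← 4.151460 + 0.48·11.122729 = 9.490370
x=0.960000, y=9.490370:
  k1 = f(0.960000, 9.490370) = 17.744843
  k2 = f(1.200000, 13.749132) = 25.625489
  y ← 9.490370 + 0.48·25.625489 = 21.790604
y(1.44) ≈ 21.7906

21.7906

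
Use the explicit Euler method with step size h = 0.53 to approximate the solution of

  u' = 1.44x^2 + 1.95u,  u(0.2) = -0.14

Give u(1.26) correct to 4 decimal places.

Euler: u_{n+1} = u_n + h·f(x_n, u_n).
x=0.200000, u=-0.140000: f=-0.215400 → u ← -0.140000 + 0.53·(-0.215400) = -0.254162
x=0.730000, u=-0.254162: f=0.271760 → u ← -0.254162 + 0.53·0.271760 = -0.110129
u(1.26) ≈ -0.1101

-0.1101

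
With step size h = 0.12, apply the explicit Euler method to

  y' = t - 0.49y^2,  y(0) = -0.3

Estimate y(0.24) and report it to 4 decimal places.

Euler: y_{n+1} = y_n + h·f(t_n, y_n).
t=0.000000, y=-0.300000: f=-0.044100 → y ← -0.300000 + 0.12·(-0.044100) = -0.305292
t=0.120000, y=-0.305292: f=0.074330 → y ← -0.305292 + 0.12·0.074330 = -0.296372
y(0.24) ≈ -0.2964

-0.2964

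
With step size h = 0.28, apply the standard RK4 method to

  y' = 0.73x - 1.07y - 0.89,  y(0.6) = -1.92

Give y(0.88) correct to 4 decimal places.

-1.5064

RK4: k1 = f(x_n, y_n); k2 = f(x_n + h/2, y_n + (h/2)·k1); k3 = f(x_n + h/2, y_n + (h/2)·k2); k4 = f(x_n + h, y_n + h·k3); y_{n+1} = y_n + (h/6)·(k1 + 2k2 + 2k3 + k4).
x=0.600000, y=-1.920000:
  k1 = f(0.600000, -1.920000) = 1.602400
  k2 = f(0.740000, -1.695664) = 1.464560
  k3 = f(0.740000, -1.714962) = 1.485209
  k4 = f(0.880000, -1.504142) = 1.361831
  y ← -1.920000 + (0.28/6)·(k1 + 2k2 + 2k3 + k4) = -1.506357
y(0.88) ≈ -1.5064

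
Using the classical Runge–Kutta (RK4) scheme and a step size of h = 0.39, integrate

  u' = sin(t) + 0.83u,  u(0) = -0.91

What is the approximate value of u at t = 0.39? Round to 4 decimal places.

RK4: k1 = f(t_n, u_n); k2 = f(t_n + h/2, u_n + (h/2)·k1); k3 = f(t_n + h/2, u_n + (h/2)·k2); k4 = f(t_n + h, u_n + h·k3); u_{n+1} = u_n + (h/6)·(k1 + 2k2 + 2k3 + k4).
t=0.000000, u=-0.910000:
  k1 = f(0.000000, -0.910000) = -0.755300
  k2 = f(0.195000, -1.057284) = -0.683779
  k3 = f(0.195000, -1.043337) = -0.672203
  k4 = f(0.390000, -1.172159) = -0.592704
  u ← -0.910000 + (0.39/6)·(k1 + 2k2 + 2k3 + k4) = -1.173898
u(0.39) ≈ -1.1739

-1.1739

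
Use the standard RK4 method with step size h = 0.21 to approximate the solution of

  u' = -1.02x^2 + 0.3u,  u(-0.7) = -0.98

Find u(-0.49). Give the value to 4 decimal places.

RK4: k1 = f(x_n, u_n); k2 = f(x_n + h/2, u_n + (h/2)·k1); k3 = f(x_n + h/2, u_n + (h/2)·k2); k4 = f(x_n + h, u_n + h·k3); u_{n+1} = u_n + (h/6)·(k1 + 2k2 + 2k3 + k4).
x=-0.700000, u=-0.980000:
  k1 = f(-0.700000, -0.980000) = -0.793800
  k2 = f(-0.595000, -1.063349) = -0.680110
  k3 = f(-0.595000, -1.051412) = -0.676529
  k4 = f(-0.490000, -1.122071) = -0.581523
  u ← -0.980000 + (0.21/6)·(k1 + 2k2 + 2k3 + k4) = -1.123101
u(-0.49) ≈ -1.1231

-1.1231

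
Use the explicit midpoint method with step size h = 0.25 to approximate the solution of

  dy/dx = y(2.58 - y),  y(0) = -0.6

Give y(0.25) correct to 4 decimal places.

-1.3166

Midpoint: k1 = f(x_n, y_n); k2 = f(x_n + h/2, y_n + (h/2)·k1); y_{n+1} = y_n + h·k2.
x=0.000000, y=-0.600000:
  k1 = f(0.000000, -0.600000) = -1.908000
  k2 = f(0.125000, -0.838500) = -2.866412
  y ← -0.600000 + 0.25·(-2.866412) = -1.316603
y(0.25) ≈ -1.3166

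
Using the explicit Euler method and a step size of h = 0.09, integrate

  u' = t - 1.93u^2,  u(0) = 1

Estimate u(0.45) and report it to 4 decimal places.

0.5663

Euler: u_{n+1} = u_n + h·f(t_n, u_n).
t=0.000000, u=1.000000: f=-1.930000 → u ← 1.000000 + 0.09·(-1.930000) = 0.826300
t=0.090000, u=0.826300: f=-1.227749 → u ← 0.826300 + 0.09·(-1.227749) = 0.715803
t=0.180000, u=0.715803: f=-0.808880 → u ← 0.715803 + 0.09·(-0.808880) = 0.643003
t=0.270000, u=0.643003: f=-0.527965 → u ← 0.643003 + 0.09·(-0.527965) = 0.595486
t=0.360000, u=0.595486: f=-0.324386 → u ← 0.595486 + 0.09·(-0.324386) = 0.566292
u(0.45) ≈ 0.5663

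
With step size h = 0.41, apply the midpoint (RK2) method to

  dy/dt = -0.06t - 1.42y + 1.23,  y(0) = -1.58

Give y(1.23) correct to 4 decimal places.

Midpoint: k1 = f(t_n, y_n); k2 = f(t_n + h/2, y_n + (h/2)·k1); y_{n+1} = y_n + h·k2.
t=0.000000, y=-1.580000:
  k1 = f(0.000000, -1.580000) = 3.473600
  k2 = f(0.205000, -0.867912) = 2.450135
  y ← -1.580000 + 0.41·2.450135 = -0.575445
t=0.410000, y=-0.575445:
  k1 = f(0.410000, -0.575445) = 2.022531
  k2 = f(0.615000, -0.160826) = 1.421472
  y ← -0.575445 + 0.41·1.421472 = 0.007359
t=0.820000, y=0.007359:
  k1 = f(0.820000, 0.007359) = 1.170350
  k2 = f(1.025000, 0.247281) = 0.817361
  y ← 0.007359 + 0.41·0.817361 = 0.342477
y(1.23) ≈ 0.3425

0.3425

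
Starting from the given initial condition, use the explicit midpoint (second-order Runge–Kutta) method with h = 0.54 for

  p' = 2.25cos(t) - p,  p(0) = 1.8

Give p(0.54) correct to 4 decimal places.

1.9334

Midpoint: k1 = f(t_n, p_n); k2 = f(t_n + h/2, p_n + (h/2)·k1); p_{n+1} = p_n + h·k2.
t=0.000000, p=1.800000:
  k1 = f(0.000000, 1.800000) = 0.450000
  k2 = f(0.270000, 1.921500) = 0.246985
  p ← 1.800000 + 0.54·0.246985 = 1.933372
p(0.54) ≈ 1.9334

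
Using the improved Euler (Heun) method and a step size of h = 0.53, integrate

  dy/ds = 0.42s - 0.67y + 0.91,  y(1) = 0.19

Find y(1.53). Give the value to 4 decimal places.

Heun: k1 = f(s_n, y_n); k2 = f(s_n + h, y_n + h·k1); y_{n+1} = y_n + (h/2)·(k1 + k2).
s=1.000000, y=0.190000:
  k1 = f(1.000000, 0.190000) = 1.202700
  k2 = f(1.530000, 0.827431) = 0.998221
  y ← 0.190000 + (0.53/2)·(1.202700 + 0.998221) = 0.773244
y(1.53) ≈ 0.7732

0.7732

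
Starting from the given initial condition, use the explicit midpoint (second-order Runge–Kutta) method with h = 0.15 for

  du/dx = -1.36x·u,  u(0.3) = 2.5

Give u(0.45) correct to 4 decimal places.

Midpoint: k1 = f(x_n, u_n); k2 = f(x_n + h/2, u_n + (h/2)·k1); u_{n+1} = u_n + h·k2.
x=0.300000, u=2.500000:
  k1 = f(0.300000, 2.500000) = -1.020000
  k2 = f(0.375000, 2.423500) = -1.235985
  u ← 2.500000 + 0.15·(-1.235985) = 2.314602
u(0.45) ≈ 2.3146

2.3146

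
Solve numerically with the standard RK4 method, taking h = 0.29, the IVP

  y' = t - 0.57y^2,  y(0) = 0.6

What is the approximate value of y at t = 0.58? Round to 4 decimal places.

0.6496

RK4: k1 = f(t_n, y_n); k2 = f(t_n + h/2, y_n + (h/2)·k1); k3 = f(t_n + h/2, y_n + (h/2)·k2); k4 = f(t_n + h, y_n + h·k3); y_{n+1} = y_n + (h/6)·(k1 + 2k2 + 2k3 + k4).
t=0.000000, y=0.600000:
  k1 = f(0.000000, 0.600000) = -0.205200
  k2 = f(0.145000, 0.570246) = -0.040353
  k3 = f(0.145000, 0.594149) = -0.056217
  k4 = f(0.290000, 0.583697) = 0.095800
  y ← 0.600000 + (0.29/6)·(k1 + 2k2 + 2k3 + k4) = 0.585377
t=0.290000, y=0.585377:
  k1 = f(0.290000, 0.585377) = 0.094680
  k2 = f(0.435000, 0.599106) = 0.230411
  k3 = f(0.435000, 0.618787) = 0.216749
  k4 = f(0.580000, 0.648234) = 0.340482
  y ← 0.585377 + (0.29/6)·(k1 + 2k2 + 2k3 + k4) = 0.649635
y(0.58) ≈ 0.6496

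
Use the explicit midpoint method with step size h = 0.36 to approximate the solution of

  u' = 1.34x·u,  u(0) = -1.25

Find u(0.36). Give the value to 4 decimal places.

Midpoint: k1 = f(x_n, u_n); k2 = f(x_n + h/2, u_n + (h/2)·k1); u_{n+1} = u_n + h·k2.
x=0.000000, u=-1.250000:
  k1 = f(0.000000, -1.250000) = 0.000000
  k2 = f(0.180000, -1.250000) = -0.301500
  u ← -1.250000 + 0.36·(-0.301500) = -1.358540
u(0.36) ≈ -1.3585

-1.3585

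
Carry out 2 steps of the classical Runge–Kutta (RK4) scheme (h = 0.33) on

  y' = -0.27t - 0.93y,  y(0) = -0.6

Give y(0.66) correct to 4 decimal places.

RK4: k1 = f(t_n, y_n); k2 = f(t_n + h/2, y_n + (h/2)·k1); k3 = f(t_n + h/2, y_n + (h/2)·k2); k4 = f(t_n + h, y_n + h·k3); y_{n+1} = y_n + (h/6)·(k1 + 2k2 + 2k3 + k4).
t=0.000000, y=-0.600000:
  k1 = f(0.000000, -0.600000) = 0.558000
  k2 = f(0.165000, -0.507930) = 0.427825
  k3 = f(0.165000, -0.529409) = 0.447800
  k4 = f(0.330000, -0.452226) = 0.331470
  y ← -0.600000 + (0.33/6)·(k1 + 2k2 + 2k3 + k4) = -0.454760
t=0.330000, y=-0.454760:
  k1 = f(0.330000, -0.454760) = 0.333827
  k2 = f(0.495000, -0.399679) = 0.238051
  k3 = f(0.495000, -0.415482) = 0.252748
  k4 = f(0.660000, -0.371353) = 0.167159
  y ← -0.454760 + (0.33/6)·(k1 + 2k2 + 2k3 + k4) = -0.373218
y(0.66) ≈ -0.3732

-0.3732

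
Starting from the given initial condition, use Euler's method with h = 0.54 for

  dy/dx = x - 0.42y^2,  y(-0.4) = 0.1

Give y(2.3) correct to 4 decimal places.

1.6993

Euler: y_{n+1} = y_n + h·f(x_n, y_n).
x=-0.400000, y=0.100000: f=-0.404200 → y ← 0.100000 + 0.54·(-0.404200) = -0.118268
x=0.140000, y=-0.118268: f=0.134125 → y ← -0.118268 + 0.54·0.134125 = -0.045840
x=0.680000, y=-0.045840: f=0.679117 → y ← -0.045840 + 0.54·0.679117 = 0.320883
x=1.220000, y=0.320883: f=1.176754 → y ← 0.320883 + 0.54·1.176754 = 0.956330
x=1.760000, y=0.956330: f=1.375881 → y ← 0.956330 + 0.54·1.375881 = 1.699306
y(2.3) ≈ 1.6993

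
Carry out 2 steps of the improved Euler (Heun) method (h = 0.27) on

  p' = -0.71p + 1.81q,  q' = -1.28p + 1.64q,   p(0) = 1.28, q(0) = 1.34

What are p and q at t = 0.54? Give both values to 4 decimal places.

2.0518, 1.4608

Heun on (p,q): k1 = f(t_n, state_n); k2 = f(t_n + h, state_n + h·k1); state_{n+1} = state_n + (h/2)·(k1 + k2).
0.000000: (1.280000, 1.340000)
  k1 = (1.516600, 0.559200)
  predictor → (1.689482, 1.490984)
  k2 = (1.499149, 0.282677)
  → (1.687126, 1.453653)
0.270000: (1.687126, 1.453653)
  k1 = (1.433253, 0.224470)
  predictor → (2.074104, 1.514260)
  k2 = (1.268197, -0.171467)
  → (2.051822, 1.460809)
(p(0.54), q(0.54)) ≈ (2.0518, 1.4608)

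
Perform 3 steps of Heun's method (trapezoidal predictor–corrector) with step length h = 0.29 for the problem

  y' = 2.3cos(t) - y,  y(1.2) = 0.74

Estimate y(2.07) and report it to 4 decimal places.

0.1320

Heun: k1 = f(t_n, y_n); k2 = f(t_n + h, y_n + h·k1); y_{n+1} = y_n + (h/2)·(k1 + k2).
t=1.200000, y=0.740000:
  k1 = f(1.200000, 0.740000) = 0.093423
  k2 = f(1.490000, 0.767093) = -0.581463
  y ← 0.740000 + (0.29/2)·(0.093423 + (-0.581463)) = 0.669234
t=1.490000, y=0.669234:
  k1 = f(1.490000, 0.669234) = -0.483605
  k2 = f(1.780000, 0.528989) = -1.006655
  y ← 0.669234 + (0.29/2)·(-0.483605 + (-1.006655)) = 0.453146
t=1.780000, y=0.453146:
  k1 = f(1.780000, 0.453146) = -0.930813
  k2 = f(2.070000, 0.183211) = -1.284282
  y ← 0.453146 + (0.29/2)·(-0.930813 + (-1.284282)) = 0.131958
y(2.07) ≈ 0.1320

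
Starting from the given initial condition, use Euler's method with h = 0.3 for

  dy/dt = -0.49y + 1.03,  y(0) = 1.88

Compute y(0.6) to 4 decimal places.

1.9405

Euler: y_{n+1} = y_n + h·f(t_n, y_n).
t=0.000000, y=1.880000: f=0.108800 → y ← 1.880000 + 0.3·0.108800 = 1.912640
t=0.300000, y=1.912640: f=0.092806 → y ← 1.912640 + 0.3·0.092806 = 1.940482
y(0.6) ≈ 1.9405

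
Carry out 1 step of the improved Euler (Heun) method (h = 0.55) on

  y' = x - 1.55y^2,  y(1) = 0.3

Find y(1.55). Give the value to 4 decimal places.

Heun: k1 = f(x_n, y_n); k2 = f(x_n + h, y_n + h·k1); y_{n+1} = y_n + (h/2)·(k1 + k2).
x=1.000000, y=0.300000:
  k1 = f(1.000000, 0.300000) = 0.860500
  k2 = f(1.550000, 0.773275) = 0.623171
  y ← 0.300000 + (0.55/2)·(0.860500 + 0.623171) = 0.708010
y(1.55) ≈ 0.7080

0.7080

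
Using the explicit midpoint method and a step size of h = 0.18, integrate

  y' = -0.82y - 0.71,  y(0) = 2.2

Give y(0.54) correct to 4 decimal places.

1.1067

Midpoint: k1 = f(x_n, y_n); k2 = f(x_n + h/2, y_n + (h/2)·k1); y_{n+1} = y_n + h·k2.
x=0.000000, y=2.200000:
  k1 = f(0.000000, 2.200000) = -2.514000
  k2 = f(0.090000, 1.973740) = -2.328467
  y ← 2.200000 + 0.18·(-2.328467) = 1.780876
x=0.180000, y=1.780876:
  k1 = f(0.180000, 1.780876) = -2.170318
  k2 = f(0.270000, 1.585547) = -2.010149
  y ← 1.780876 + 0.18·(-2.010149) = 1.419049
x=0.360000, y=1.419049:
  k1 = f(0.360000, 1.419049) = -1.873620
  k2 = f(0.450000, 1.250423) = -1.735347
  y ← 1.419049 + 0.18·(-1.735347) = 1.106687
y(0.54) ≈ 1.1067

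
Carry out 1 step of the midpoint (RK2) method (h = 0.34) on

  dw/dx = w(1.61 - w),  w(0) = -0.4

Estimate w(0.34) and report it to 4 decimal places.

Midpoint: k1 = f(x_n, w_n); k2 = f(x_n + h/2, w_n + (h/2)·k1); w_{n+1} = w_n + h·k2.
x=0.000000, w=-0.400000:
  k1 = f(0.000000, -0.400000) = -0.804000
  k2 = f(0.170000, -0.536680) = -1.152080
  w ← -0.400000 + 0.34·(-1.152080) = -0.791707
w(0.34) ≈ -0.7917

-0.7917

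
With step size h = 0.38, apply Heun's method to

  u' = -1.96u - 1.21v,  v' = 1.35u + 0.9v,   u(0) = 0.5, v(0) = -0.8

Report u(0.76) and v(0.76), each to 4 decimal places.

0.5093, -0.8479

Heun on (u,v): k1 = f(t_n, state_n); k2 = f(t_n + h, state_n + h·k1); state_{n+1} = state_n + (h/2)·(k1 + k2).
0.000000: (0.500000, -0.800000)
  k1 = (-0.012000, -0.045000)
  predictor → (0.495440, -0.817100)
  k2 = (0.017629, -0.066546)
  → (0.501069, -0.821194)
0.380000: (0.501069, -0.821194)
  k1 = (0.011548, -0.062631)
  predictor → (0.505458, -0.844993)
  k2 = (0.031745, -0.078126)
  → (0.509295, -0.847938)
(u(0.76), v(0.76)) ≈ (0.5093, -0.8479)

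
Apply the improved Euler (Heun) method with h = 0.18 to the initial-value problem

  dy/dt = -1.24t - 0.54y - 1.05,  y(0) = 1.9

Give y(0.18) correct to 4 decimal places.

Heun: k1 = f(t_n, y_n); k2 = f(t_n + h, y_n + h·k1); y_{n+1} = y_n + (h/2)·(k1 + k2).
t=0.000000, y=1.900000:
  k1 = f(0.000000, 1.900000) = -2.076000
  k2 = f(0.180000, 1.526320) = -2.097413
  y ← 1.900000 + (0.18/2)·(-2.076000 + (-2.097413)) = 1.524393
y(0.18) ≈ 1.5244

1.5244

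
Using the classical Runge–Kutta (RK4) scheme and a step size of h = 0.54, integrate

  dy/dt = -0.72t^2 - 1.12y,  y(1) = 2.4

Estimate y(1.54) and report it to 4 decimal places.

0.8140

RK4: k1 = f(t_n, y_n); k2 = f(t_n + h/2, y_n + (h/2)·k1); k3 = f(t_n + h/2, y_n + (h/2)·k2); k4 = f(t_n + h, y_n + h·k3); y_{n+1} = y_n + (h/6)·(k1 + 2k2 + 2k3 + k4).
t=1.000000, y=2.400000:
  k1 = f(1.000000, 2.400000) = -3.408000
  k2 = f(1.270000, 1.479840) = -2.818709
  k3 = f(1.270000, 1.638949) = -2.996910
  k4 = f(1.540000, 0.781668) = -2.583021
  y ← 2.400000 + (0.54/6)·(k1 + 2k2 + 2k3 + k4) = 0.813997
y(1.54) ≈ 0.8140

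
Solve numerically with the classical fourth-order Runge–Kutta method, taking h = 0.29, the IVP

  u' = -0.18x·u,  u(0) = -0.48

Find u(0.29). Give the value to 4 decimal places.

-0.4764

RK4: k1 = f(x_n, u_n); k2 = f(x_n + h/2, u_n + (h/2)·k1); k3 = f(x_n + h/2, u_n + (h/2)·k2); k4 = f(x_n + h, u_n + h·k3); u_{n+1} = u_n + (h/6)·(k1 + 2k2 + 2k3 + k4).
x=0.000000, u=-0.480000:
  k1 = f(0.000000, -0.480000) = 0.000000
  k2 = f(0.145000, -0.480000) = 0.012528
  k3 = f(0.145000, -0.478183) = 0.012481
  k4 = f(0.290000, -0.476381) = 0.024867
  u ← -0.480000 + (0.29/6)·(k1 + 2k2 + 2k3 + k4) = -0.476381
u(0.29) ≈ -0.4764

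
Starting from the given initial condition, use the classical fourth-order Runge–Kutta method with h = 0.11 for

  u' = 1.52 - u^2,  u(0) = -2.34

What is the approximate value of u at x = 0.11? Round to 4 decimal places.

RK4: k1 = f(x_n, u_n); k2 = f(x_n + h/2, u_n + (h/2)·k1); k3 = f(x_n + h/2, u_n + (h/2)·k2); k4 = f(x_n + h, u_n + h·k3); u_{n+1} = u_n + (h/6)·(k1 + 2k2 + 2k3 + k4).
x=0.000000, u=-2.340000:
  k1 = f(0.000000, -2.340000) = -3.955600
  k2 = f(0.055000, -2.557558) = -5.021103
  k3 = f(0.055000, -2.616161) = -5.324297
  k4 = f(0.110000, -2.925673) = -7.039560
  u ← -2.340000 + (0.11/6)·(k1 + 2k2 + 2k3 + k4) = -2.920909
u(0.11) ≈ -2.9209

-2.9209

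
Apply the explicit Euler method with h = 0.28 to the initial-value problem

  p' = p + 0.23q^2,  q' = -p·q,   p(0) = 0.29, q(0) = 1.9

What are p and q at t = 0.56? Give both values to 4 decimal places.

Euler on (p,q): p_{n+1} = p_n + h·p', q_{n+1} = q_n + h·q'.
0.000000: (0.290000, 1.900000); f=(1.120300, -0.551000) → (0.603684, 1.745720)
0.280000: (0.603684, 1.745720); f=(1.304618, -1.053863) → (0.968977, 1.450638)
(p(0.56), q(0.56)) ≈ (0.9690, 1.4506)

0.9690, 1.4506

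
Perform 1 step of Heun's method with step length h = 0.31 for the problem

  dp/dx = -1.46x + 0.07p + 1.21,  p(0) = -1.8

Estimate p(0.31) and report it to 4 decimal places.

-1.5305

Heun: k1 = f(x_n, p_n); k2 = f(x_n + h, p_n + h·k1); p_{n+1} = p_n + (h/2)·(k1 + k2).
x=0.000000, p=-1.800000:
  k1 = f(0.000000, -1.800000) = 1.084000
  k2 = f(0.310000, -1.463960) = 0.654923
  p ← -1.800000 + (0.31/2)·(1.084000 + 0.654923) = -1.530467
p(0.31) ≈ -1.5305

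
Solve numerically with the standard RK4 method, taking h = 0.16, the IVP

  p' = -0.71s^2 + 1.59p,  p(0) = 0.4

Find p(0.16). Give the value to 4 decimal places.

0.5148

RK4: k1 = f(s_n, p_n); k2 = f(s_n + h/2, p_n + (h/2)·k1); k3 = f(s_n + h/2, p_n + (h/2)·k2); k4 = f(s_n + h, p_n + h·k3); p_{n+1} = p_n + (h/6)·(k1 + 2k2 + 2k3 + k4).
s=0.000000, p=0.400000:
  k1 = f(0.000000, 0.400000) = 0.636000
  k2 = f(0.080000, 0.450880) = 0.712355
  k3 = f(0.080000, 0.456988) = 0.722068
  k4 = f(0.160000, 0.515531) = 0.801518
  p ← 0.400000 + (0.16/6)·(k1 + 2k2 + 2k3 + k4) = 0.514836
p(0.16) ≈ 0.5148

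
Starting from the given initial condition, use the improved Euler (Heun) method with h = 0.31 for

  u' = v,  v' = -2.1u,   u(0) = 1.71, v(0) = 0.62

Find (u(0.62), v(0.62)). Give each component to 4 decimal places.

Heun on (u,v): k1 = f(x_n, state_n); k2 = f(x_n + h, state_n + h·k1); state_{n+1} = state_n + (h/2)·(k1 + k2).
0.000000: (1.710000, 0.620000)
  k1 = (0.620000, -3.591000)
  predictor → (1.902200, -0.493210)
  k2 = (-0.493210, -3.994620)
  → (1.729652, -0.555771)
0.310000: (1.729652, -0.555771)
  k1 = (-0.555771, -3.632270)
  predictor → (1.557363, -1.681775)
  k2 = (-1.681775, -3.270463)
  → (1.382833, -1.625695)
(u(0.62), v(0.62)) ≈ (1.3828, -1.6257)

1.3828, -1.6257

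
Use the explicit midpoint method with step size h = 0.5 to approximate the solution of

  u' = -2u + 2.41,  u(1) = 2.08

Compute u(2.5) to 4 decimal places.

1.3144

Midpoint: k1 = f(x_n, u_n); k2 = f(x_n + h/2, u_n + (h/2)·k1); u_{n+1} = u_n + h·k2.
x=1.000000, u=2.080000:
  k1 = f(1.000000, 2.080000) = -1.750000
  k2 = f(1.250000, 1.642500) = -0.875000
  u ← 2.080000 + 0.5·(-0.875000) = 1.642500
x=1.500000, u=1.642500:
  k1 = f(1.500000, 1.642500) = -0.875000
  k2 = f(1.750000, 1.423750) = -0.437500
  u ← 1.642500 + 0.5·(-0.437500) = 1.423750
x=2.000000, u=1.423750:
  k1 = f(2.000000, 1.423750) = -0.437500
  k2 = f(2.250000, 1.314375) = -0.218750
  u ← 1.423750 + 0.5·(-0.218750) = 1.314375
u(2.5) ≈ 1.3144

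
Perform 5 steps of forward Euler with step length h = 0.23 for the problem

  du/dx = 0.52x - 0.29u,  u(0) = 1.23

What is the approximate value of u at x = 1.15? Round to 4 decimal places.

1.1283

Euler: u_{n+1} = u_n + h·f(x_n, u_n).
x=0.000000, u=1.230000: f=-0.356700 → u ← 1.230000 + 0.23·(-0.356700) = 1.147959
x=0.230000, u=1.147959: f=-0.213308 → u ← 1.147959 + 0.23·(-0.213308) = 1.098898
x=0.460000, u=1.098898: f=-0.079480 → u ← 1.098898 + 0.23·(-0.079480) = 1.080618
x=0.690000, u=1.080618: f=0.045421 → u ← 1.080618 + 0.23·0.045421 = 1.091064
x=0.920000, u=1.091064: f=0.161991 → u ← 1.091064 + 0.23·0.161991 = 1.128322
u(1.15) ≈ 1.1283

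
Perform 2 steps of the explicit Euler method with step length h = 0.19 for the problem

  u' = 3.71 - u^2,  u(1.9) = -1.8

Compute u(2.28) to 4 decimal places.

Euler: u_{n+1} = u_n + h·f(t_n, u_n).
t=1.900000, u=-1.800000: f=0.470000 → u ← -1.800000 + 0.19·0.470000 = -1.710700
t=2.090000, u=-1.710700: f=0.783506 → u ← -1.710700 + 0.19·0.783506 = -1.561834
u(2.28) ≈ -1.5618

-1.5618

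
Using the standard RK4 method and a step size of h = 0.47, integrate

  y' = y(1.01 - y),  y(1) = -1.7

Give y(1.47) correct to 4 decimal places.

RK4: k1 = f(s_n, y_n); k2 = f(s_n + h/2, y_n + (h/2)·k1); k3 = f(s_n + h/2, y_n + (h/2)·k2); k4 = f(s_n + h, y_n + h·k3); y_{n+1} = y_n + (h/6)·(k1 + 2k2 + 2k3 + k4).
s=1.000000, y=-1.700000:
  k1 = f(1.000000, -1.700000) = -4.607000
  k2 = f(1.235000, -2.782645) = -10.553585
  k3 = f(1.235000, -4.180092) = -21.695066
  k4 = f(1.470000, -11.896681) = -153.546664
  y ← -1.700000 + (0.47/6)·(k1 + 2k2 + 2k3 + k4) = -19.140992
y(1.47) ≈ -19.1410

-19.1410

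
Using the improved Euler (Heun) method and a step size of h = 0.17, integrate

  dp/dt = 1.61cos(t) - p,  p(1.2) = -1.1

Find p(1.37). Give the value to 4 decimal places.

-0.8604

Heun: k1 = f(t_n, p_n); k2 = f(t_n + h, p_n + h·k1); p_{n+1} = p_n + (h/2)·(k1 + k2).
t=1.200000, p=-1.100000:
  k1 = f(1.200000, -1.100000) = 1.683396
  k2 = f(1.370000, -0.813823) = 1.134937
  p ← -1.100000 + (0.17/2)·(1.683396 + 1.134937) = -0.860442
p(1.37) ≈ -0.8604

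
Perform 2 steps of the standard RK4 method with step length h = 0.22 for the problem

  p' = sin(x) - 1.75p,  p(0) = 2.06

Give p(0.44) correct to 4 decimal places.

1.0288

RK4: k1 = f(x_n, p_n); k2 = f(x_n + h/2, p_n + (h/2)·k1); k3 = f(x_n + h/2, p_n + (h/2)·k2); k4 = f(x_n + h, p_n + h·k3); p_{n+1} = p_n + (h/6)·(k1 + 2k2 + 2k3 + k4).
x=0.000000, p=2.060000:
  k1 = f(0.000000, 2.060000) = -3.605000
  k2 = f(0.110000, 1.663450) = -2.801259
  k3 = f(0.110000, 1.751861) = -2.955979
  k4 = f(0.220000, 1.409685) = -2.248718
  p ← 2.060000 + (0.22/6)·(k1 + 2k2 + 2k3 + k4) = 1.423166
x=0.220000, p=1.423166:
  k1 = f(0.220000, 1.423166) = -2.272311
  k2 = f(0.330000, 1.173212) = -1.729078
  k3 = f(0.330000, 1.232968) = -1.833650
  k4 = f(0.440000, 1.019763) = -1.358646
  p ← 1.423166 + (0.22/6)·(k1 + 2k2 + 2k3 + k4) = 1.028764
p(0.44) ≈ 1.0288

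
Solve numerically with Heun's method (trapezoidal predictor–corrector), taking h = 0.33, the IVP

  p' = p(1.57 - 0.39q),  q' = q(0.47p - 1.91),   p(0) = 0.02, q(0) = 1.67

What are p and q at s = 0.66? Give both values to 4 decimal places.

0.0439, 0.5426

Heun on (p,q): k1 = f(s_n, state_n); k2 = f(s_n + h, state_n + h·k1); state_{n+1} = state_n + (h/2)·(k1 + k2).
0.000000: (0.020000, 1.670000)
  k1 = (0.018374, -3.174002)
  predictor → (0.026063, 0.622579)
  k2 = (0.034591, -1.181500)
  → (0.028739, 0.951342)
0.330000: (0.028739, 0.951342)
  k1 = (0.034458, -1.804213)
  predictor → (0.040110, 0.355952)
  k2 = (0.057405, -0.673158)
  → (0.043897, 0.542576)
(p(0.66), q(0.66)) ≈ (0.0439, 0.5426)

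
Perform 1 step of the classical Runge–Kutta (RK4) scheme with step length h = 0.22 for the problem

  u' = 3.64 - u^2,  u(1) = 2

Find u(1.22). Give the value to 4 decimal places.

1.9474

RK4: k1 = f(s_n, u_n); k2 = f(s_n + h/2, u_n + (h/2)·k1); k3 = f(s_n + h/2, u_n + (h/2)·k2); k4 = f(s_n + h, u_n + h·k3); u_{n+1} = u_n + (h/6)·(k1 + 2k2 + 2k3 + k4).
s=1.000000, u=2.000000:
  k1 = f(1.000000, 2.000000) = -0.360000
  k2 = f(1.110000, 1.960400) = -0.203168
  k3 = f(1.110000, 1.977652) = -0.271105
  k4 = f(1.220000, 1.940357) = -0.124985
  u ← 2.000000 + (0.22/6)·(k1 + 2k2 + 2k3 + k4) = 1.947437
u(1.22) ≈ 1.9474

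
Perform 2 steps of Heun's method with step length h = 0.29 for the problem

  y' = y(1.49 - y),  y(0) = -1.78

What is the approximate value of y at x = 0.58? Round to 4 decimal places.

-45.5296

Heun: k1 = f(x_n, y_n); k2 = f(x_n + h, y_n + h·k1); y_{n+1} = y_n + (h/2)·(k1 + k2).
x=0.000000, y=-1.780000:
  k1 = f(0.000000, -1.780000) = -5.820600
  k2 = f(0.290000, -3.467974) = -17.194125
  y ← -1.780000 + (0.29/2)·(-5.820600 + (-17.194125)) = -5.117135
x=0.290000, y=-5.117135:
  k1 = f(0.290000, -5.117135) = -33.809603
  k2 = f(0.580000, -14.921920) = -244.897358
  y ← -5.117135 + (0.29/2)·(-33.809603 + (-244.897358)) = -45.529644
y(0.58) ≈ -45.5296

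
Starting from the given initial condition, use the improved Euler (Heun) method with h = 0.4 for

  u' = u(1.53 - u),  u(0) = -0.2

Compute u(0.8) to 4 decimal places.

Heun: k1 = f(s_n, u_n); k2 = f(s_n + h, u_n + h·k1); u_{n+1} = u_n + (h/2)·(k1 + k2).
s=0.000000, u=-0.200000:
  k1 = f(0.000000, -0.200000) = -0.346000
  k2 = f(0.400000, -0.338400) = -0.632267
  u ← -0.200000 + (0.4/2)·(-0.346000 + (-0.632267)) = -0.395653
s=0.400000, u=-0.395653:
  k1 = f(0.400000, -0.395653) = -0.761891
  k2 = f(0.800000, -0.700410) = -1.562201
  u ← -0.395653 + (0.4/2)·(-0.761891 + (-1.562201)) = -0.860472
u(0.8) ≈ -0.8605

-0.8605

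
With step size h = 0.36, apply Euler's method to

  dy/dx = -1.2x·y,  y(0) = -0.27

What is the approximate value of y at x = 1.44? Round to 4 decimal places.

-0.0838

Euler: y_{n+1} = y_n + h·f(x_n, y_n).
x=0.000000, y=-0.270000: f=0.000000 → y ← -0.270000 + 0.36·0.000000 = -0.270000
x=0.360000, y=-0.270000: f=0.116640 → y ← -0.270000 + 0.36·0.116640 = -0.228010
x=0.720000, y=-0.228010: f=0.197000 → y ← -0.228010 + 0.36·0.197000 = -0.157089
x=1.080000, y=-0.157089: f=0.203588 → y ← -0.157089 + 0.36·0.203588 = -0.083798
y(1.44) ≈ -0.0838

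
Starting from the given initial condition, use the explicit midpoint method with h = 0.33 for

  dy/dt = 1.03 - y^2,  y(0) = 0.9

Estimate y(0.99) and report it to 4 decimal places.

0.9950

Midpoint: k1 = f(t_n, y_n); k2 = f(t_n + h/2, y_n + (h/2)·k1); y_{n+1} = y_n + h·k2.
t=0.000000, y=0.900000:
  k1 = f(0.000000, 0.900000) = 0.220000
  k2 = f(0.165000, 0.936300) = 0.153342
  y ← 0.900000 + 0.33·0.153342 = 0.950603
t=0.330000, y=0.950603:
  k1 = f(0.330000, 0.950603) = 0.126354
  k2 = f(0.495000, 0.971451) = 0.086282
  y ← 0.950603 + 0.33·0.086282 = 0.979076
t=0.660000, y=0.979076:
  k1 = f(0.660000, 0.979076) = 0.071410
  k2 = f(0.825000, 0.990859) = 0.048199
  y ← 0.979076 + 0.33·0.048199 = 0.994982
y(0.99) ≈ 0.9950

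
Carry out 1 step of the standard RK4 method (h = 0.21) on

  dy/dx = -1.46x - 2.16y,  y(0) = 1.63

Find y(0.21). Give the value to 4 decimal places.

1.0080

RK4: k1 = f(x_n, y_n); k2 = f(x_n + h/2, y_n + (h/2)·k1); k3 = f(x_n + h/2, y_n + (h/2)·k2); k4 = f(x_n + h, y_n + h·k3); y_{n+1} = y_n + (h/6)·(k1 + 2k2 + 2k3 + k4).
x=0.000000, y=1.630000:
  k1 = f(0.000000, 1.630000) = -3.520800
  k2 = f(0.105000, 1.260316) = -2.875583
  k3 = f(0.105000, 1.328064) = -3.021918
  k4 = f(0.210000, 0.995397) = -2.456658
  y ← 1.630000 + (0.21/6)·(k1 + 2k2 + 2k3 + k4) = 1.007964
y(0.21) ≈ 1.0080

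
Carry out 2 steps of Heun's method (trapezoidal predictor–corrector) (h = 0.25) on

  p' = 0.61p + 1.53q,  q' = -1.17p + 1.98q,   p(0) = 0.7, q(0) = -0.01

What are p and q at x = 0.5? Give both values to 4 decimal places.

0.7089, -0.7460

Heun on (p,q): k1 = f(x_n, state_n); k2 = f(x_n + h, state_n + h·k1); state_{n+1} = state_n + (h/2)·(k1 + k2).
0.000000: (0.700000, -0.010000)
  k1 = (0.411700, -0.838800)
  predictor → (0.802925, -0.219700)
  k2 = (0.153643, -1.374428)
  → (0.770668, -0.286654)
0.250000: (0.770668, -0.286654)
  k1 = (0.031528, -1.469255)
  predictor → (0.778550, -0.653967)
  k2 = (-0.525655, -2.205759)
  → (0.708902, -0.746030)
(p(0.5), q(0.5)) ≈ (0.7089, -0.7460)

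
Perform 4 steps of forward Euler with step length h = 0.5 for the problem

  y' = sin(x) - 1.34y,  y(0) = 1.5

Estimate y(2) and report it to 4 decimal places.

Euler: y_{n+1} = y_n + h·f(x_n, y_n).
x=0.000000, y=1.500000: f=-2.010000 → y ← 1.500000 + 0.5·(-2.010000) = 0.495000
x=0.500000, y=0.495000: f=-0.183874 → y ← 0.495000 + 0.5·(-0.183874) = 0.403063
x=1.000000, y=0.403063: f=0.301367 → y ← 0.403063 + 0.5·0.301367 = 0.553746
x=1.500000, y=0.553746: f=0.255475 → y ← 0.553746 + 0.5·0.255475 = 0.681484
y(2) ≈ 0.6815

0.6815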